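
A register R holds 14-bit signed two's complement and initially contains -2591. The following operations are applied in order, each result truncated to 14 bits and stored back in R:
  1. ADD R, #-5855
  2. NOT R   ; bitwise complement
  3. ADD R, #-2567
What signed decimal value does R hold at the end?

Start: R = -2591 = 11010111100001.
R = -2591 + (-5855) = -8446; wraps to 7938 = 01111100000010
R = NOT 01111100000010 = 10000011111101 = -7939
R = -7939 + (-2567) = -10506; wraps to 5878 = 01011011110110

5878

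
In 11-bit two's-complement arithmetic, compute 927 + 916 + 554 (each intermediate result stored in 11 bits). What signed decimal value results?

927 + 916 = 1843 → wraps to -205 (11100110011)
-205 + 554 = 349 (00101011101)

349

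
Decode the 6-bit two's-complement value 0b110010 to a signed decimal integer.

MSB is 1, so the value is negative.
Unsigned reading: 50. Subtract 2^6 = 64: 50 − 64 = -14.

-14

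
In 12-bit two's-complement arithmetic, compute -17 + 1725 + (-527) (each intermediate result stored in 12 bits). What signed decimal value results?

1181

-17 + 1725 = 1708 (011010101100)
1708 + (-527) = 1181 (010010011101)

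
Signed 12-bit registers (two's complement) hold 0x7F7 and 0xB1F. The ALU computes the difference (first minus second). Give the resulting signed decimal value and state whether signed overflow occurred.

-808; overflow

0x7F7 = 011111110111 = 2039 (signed)
0xB1F = 101100011111 = -1249 (signed)
Subtract via negate-and-add: invert 101100011111 + 1 = 010011100001 (i.e. 1249).
  011111110111
+ 010011100001
= 110011011000
Result 110011011000: MSB = 1 → 3288 − 4096 = -808.
Both addends (after negating the subtrahend) are non-negative but the stored result is negative: signed overflow. The true value 2039 − (-1249) = 3288 lies outside [-2048, 2047].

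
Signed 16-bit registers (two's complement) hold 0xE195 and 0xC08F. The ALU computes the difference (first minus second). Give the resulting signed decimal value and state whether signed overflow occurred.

0xE195 = 1110000110010101 = -7787 (signed)
0xC08F = 1100000010001111 = -16241 (signed)
Subtract via negate-and-add: invert 1100000010001111 + 1 = 0011111101110001 (i.e. 16241).
  1110000110010101
+ 0011111101110001
= 0010000100000110  (discard carry-out 1)
Result 0010000100000110: MSB = 0 → value 8454.
Addends (after negating the subtrahend) have opposite signs, so signed overflow cannot occur.

8454; no overflow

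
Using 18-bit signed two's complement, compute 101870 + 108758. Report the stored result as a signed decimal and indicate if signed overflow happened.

-51516; overflow

101870 → 011000110111101110
108758 → 011010100011010110
  011000110111101110
+ 011010100011010110
= 110011011011000100
Result 110011011011000100: MSB = 1 → 210628 − 262144 = -51516.
Both addends are non-negative but the stored result is negative: signed overflow. The true value 101870 + 108758 = 210628 lies outside [-131072, 131071].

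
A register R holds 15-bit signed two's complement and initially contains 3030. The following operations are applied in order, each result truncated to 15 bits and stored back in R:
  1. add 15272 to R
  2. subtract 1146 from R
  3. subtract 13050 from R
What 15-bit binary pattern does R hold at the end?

001000000001010

Start: R = 3030 = 000101111010110.
R = 3030 + 15272 = 18302; wraps to -14466 = 100011101111110
R = -14466 − 1146 = -15612 = 100001100000100
R = -15612 − 13050 = -28662; wraps to 4106 = 001000000001010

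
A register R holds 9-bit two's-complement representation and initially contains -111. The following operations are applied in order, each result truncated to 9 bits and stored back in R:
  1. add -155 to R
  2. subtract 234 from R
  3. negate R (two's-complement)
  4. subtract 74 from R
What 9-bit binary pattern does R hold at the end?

Start: R = -111 = 110010001.
R = -111 + (-155) = -266; wraps to 246 = 011110110
R = 246 − 234 = 12 = 000001100
R = −(12) = -12 = 111110100
R = -12 − 74 = -86 = 110101010

110101010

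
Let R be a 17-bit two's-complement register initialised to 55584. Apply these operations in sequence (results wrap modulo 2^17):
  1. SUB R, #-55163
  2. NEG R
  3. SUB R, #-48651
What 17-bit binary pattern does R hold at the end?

Start: R = 55584 = 01101100100100000.
R = 55584 − (-55163) = 110747; wraps to -20325 = 11011000010011011
R = −(-20325) = 20325 = 00100111101100101
R = 20325 − (-48651) = 68976; wraps to -62096 = 10000110101110000

10000110101110000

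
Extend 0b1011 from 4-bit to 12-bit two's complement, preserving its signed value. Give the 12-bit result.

MSB of 1011 is 1; replicate it into the new high bits.
11111111|1011 → 111111111011 (still -5).

111111111011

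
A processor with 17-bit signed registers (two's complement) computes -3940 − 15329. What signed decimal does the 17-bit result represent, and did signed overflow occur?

-19269; no overflow

-3940 → 11111000010011100
15329 → 00011101111100001
Subtract via negate-and-add: invert 00011101111100001 + 1 = 11100010000011111 (i.e. -15329).
  11111000010011100
+ 11100010000011111
= 11011010010111011  (discard carry-out 1)
Result 11011010010111011: MSB = 1 → 111803 − 131072 = -19269.
Both addends (after negating the subtrahend) are negative and so is the stored result: no signed overflow.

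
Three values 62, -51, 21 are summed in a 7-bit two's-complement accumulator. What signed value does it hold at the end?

62 + (-51) = 11 (0001011)
11 + 21 = 32 (0100000)

32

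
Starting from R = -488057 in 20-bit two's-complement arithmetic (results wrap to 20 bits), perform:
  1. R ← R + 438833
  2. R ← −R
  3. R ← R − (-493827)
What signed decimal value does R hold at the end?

Start: R = -488057 = 10001000110110000111.
R = -488057 + 438833 = -49224 = 11110011111110111000
R = −(-49224) = 49224 = 00001100000001001000
R = 49224 − (-493827) = 543051; wraps to -505525 = 10000100100101001011

-505525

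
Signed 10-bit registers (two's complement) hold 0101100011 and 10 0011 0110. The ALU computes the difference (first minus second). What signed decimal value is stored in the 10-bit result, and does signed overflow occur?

0101100011 = 355 (signed)
10 0011 0110 → 1000110110 = -458 (signed)
Subtract via negate-and-add: invert 1000110110 + 1 = 0111001010 (i.e. 458).
  0101100011
+ 0111001010
= 1100101101
Result 1100101101: MSB = 1 → 813 − 1024 = -211.
Both addends (after negating the subtrahend) are non-negative but the stored result is negative: signed overflow. The true value 355 − (-458) = 813 lies outside [-512, 511].

-211; overflow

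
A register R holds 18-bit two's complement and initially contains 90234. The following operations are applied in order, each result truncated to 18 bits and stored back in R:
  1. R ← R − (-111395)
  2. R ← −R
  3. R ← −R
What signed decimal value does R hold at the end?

Start: R = 90234 = 010110000001111010.
R = 90234 − (-111395) = 201629; wraps to -60515 = 110001001110011101
R = −(-60515) = 60515 = 001110110001100011
R = −(60515) = -60515 = 110001001110011101

-60515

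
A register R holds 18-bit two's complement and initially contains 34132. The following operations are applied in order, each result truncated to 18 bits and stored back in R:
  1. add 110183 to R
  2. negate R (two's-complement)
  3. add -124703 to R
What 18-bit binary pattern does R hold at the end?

111110010100100110

Start: R = 34132 = 001000010101010100.
R = 34132 + 110183 = 144315; wraps to -117829 = 100011001110111011
R = −(-117829) = 117829 = 011100110001000101
R = 117829 + (-124703) = -6874 = 111110010100100110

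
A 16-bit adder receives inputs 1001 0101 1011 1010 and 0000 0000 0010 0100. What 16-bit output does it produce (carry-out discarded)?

1001010111011110

  1001010110111010
+ 0000000000100100
= 1001010111011110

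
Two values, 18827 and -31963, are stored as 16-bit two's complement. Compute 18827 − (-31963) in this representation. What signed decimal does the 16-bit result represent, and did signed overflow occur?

18827 → 0100100110001011
-31963 → 1000001100100101
Subtract via negate-and-add: invert 1000001100100101 + 1 = 0111110011011011 (i.e. 31963).
  0100100110001011
+ 0111110011011011
= 1100011001100110
Result 1100011001100110: MSB = 1 → 50790 − 65536 = -14746.
Both addends (after negating the subtrahend) are non-negative but the stored result is negative: signed overflow. The true value 18827 − (-31963) = 50790 lies outside [-32768, 32767].

-14746; overflow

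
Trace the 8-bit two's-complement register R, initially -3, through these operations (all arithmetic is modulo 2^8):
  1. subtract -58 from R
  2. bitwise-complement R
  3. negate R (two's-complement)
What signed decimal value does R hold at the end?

56

Start: R = -3 = 11111101.
R = -3 − (-58) = 55 = 00110111
R = NOT 00110111 = 11001000 = -56
R = −(-56) = 56 = 00111000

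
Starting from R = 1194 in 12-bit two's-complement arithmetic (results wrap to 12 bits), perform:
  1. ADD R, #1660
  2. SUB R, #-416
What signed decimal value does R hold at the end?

-826

Start: R = 1194 = 010010101010.
R = 1194 + 1660 = 2854; wraps to -1242 = 101100100110
R = -1242 − (-416) = -826 = 110011000110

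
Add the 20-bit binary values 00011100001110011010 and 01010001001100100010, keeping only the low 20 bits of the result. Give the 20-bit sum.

01101101011010111100

  00011100001110011010
+ 01010001001100100010
= 01101101011010111100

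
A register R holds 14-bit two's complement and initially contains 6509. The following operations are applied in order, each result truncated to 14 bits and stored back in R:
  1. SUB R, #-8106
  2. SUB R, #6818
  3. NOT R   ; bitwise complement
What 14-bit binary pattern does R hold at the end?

10000110001010

Start: R = 6509 = 01100101101101.
R = 6509 − (-8106) = 14615; wraps to -1769 = 11100100010111
R = -1769 − 6818 = -8587; wraps to 7797 = 01111001110101
R = NOT 01111001110101 = 10000110001010 = -7798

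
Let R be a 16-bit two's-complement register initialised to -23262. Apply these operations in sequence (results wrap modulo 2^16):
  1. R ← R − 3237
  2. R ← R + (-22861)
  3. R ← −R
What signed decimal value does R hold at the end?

-16176

Start: R = -23262 = 1010010100100010.
R = -23262 − 3237 = -26499 = 1001100001111101
R = -26499 + (-22861) = -49360; wraps to 16176 = 0011111100110000
R = −(16176) = -16176 = 1100000011010000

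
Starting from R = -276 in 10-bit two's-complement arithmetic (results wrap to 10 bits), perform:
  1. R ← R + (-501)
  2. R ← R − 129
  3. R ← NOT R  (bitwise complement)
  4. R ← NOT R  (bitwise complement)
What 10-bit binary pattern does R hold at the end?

0001110110

Start: R = -276 = 1011101100.
R = -276 + (-501) = -777; wraps to 247 = 0011110111
R = 247 − 129 = 118 = 0001110110
R = NOT 0001110110 = 1110001001 = -119
R = NOT 1110001001 = 0001110110 = 118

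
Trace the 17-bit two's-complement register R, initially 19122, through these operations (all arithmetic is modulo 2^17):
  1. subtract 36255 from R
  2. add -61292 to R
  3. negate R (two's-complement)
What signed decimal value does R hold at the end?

-52647

Start: R = 19122 = 00100101010110010.
R = 19122 − 36255 = -17133 = 11011110100010011
R = -17133 + (-61292) = -78425; wraps to 52647 = 01100110110100111
R = −(52647) = -52647 = 10011001001011001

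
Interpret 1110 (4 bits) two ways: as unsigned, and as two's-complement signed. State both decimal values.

Unsigned: 1110 = 14.
Signed: MSB=1 → 14 − 16 = -2.

unsigned = 14, signed = -2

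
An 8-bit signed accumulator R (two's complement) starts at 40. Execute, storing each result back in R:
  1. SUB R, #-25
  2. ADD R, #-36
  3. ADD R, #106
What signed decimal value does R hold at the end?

-121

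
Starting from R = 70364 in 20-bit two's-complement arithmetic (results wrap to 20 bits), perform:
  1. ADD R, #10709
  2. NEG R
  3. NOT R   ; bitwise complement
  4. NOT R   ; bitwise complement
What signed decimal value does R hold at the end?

Start: R = 70364 = 00010001001011011100.
R = 70364 + 10709 = 81073 = 00010011110010110001
R = −(81073) = -81073 = 11101100001101001111
R = NOT 11101100001101001111 = 00010011110010110000 = 81072
R = NOT 00010011110010110000 = 11101100001101001111 = -81073

-81073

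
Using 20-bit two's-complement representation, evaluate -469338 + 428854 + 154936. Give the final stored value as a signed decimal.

-469338 + 428854 = -40484 (11110110000111011100)
-40484 + 154936 = 114452 (00011011111100010100)

114452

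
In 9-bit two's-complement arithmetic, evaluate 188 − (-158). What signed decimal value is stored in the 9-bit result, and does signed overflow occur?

-166; overflow

188 → 010111100
-158 → 101100010
Subtract via negate-and-add: invert 101100010 + 1 = 010011110 (i.e. 158).
  010111100
+ 010011110
= 101011010
Result 101011010: MSB = 1 → 346 − 512 = -166.
Both addends (after negating the subtrahend) are non-negative but the stored result is negative: signed overflow. The true value 188 − (-158) = 346 lies outside [-256, 255].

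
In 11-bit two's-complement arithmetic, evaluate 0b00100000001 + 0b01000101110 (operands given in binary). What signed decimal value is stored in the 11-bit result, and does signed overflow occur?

0b00100000001 → 00100000001 = 257 (signed)
0b01000101110 → 01000101110 = 558 (signed)
  00100000001
+ 01000101110
= 01100101111
Result 01100101111: MSB = 0 → value 815.
Both addends are non-negative and so is the stored result: no signed overflow.

815; no overflow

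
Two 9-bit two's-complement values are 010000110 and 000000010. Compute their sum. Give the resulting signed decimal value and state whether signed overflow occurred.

136; no overflow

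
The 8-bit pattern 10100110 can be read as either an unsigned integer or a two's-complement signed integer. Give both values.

unsigned = 166, signed = -90

Unsigned: 10100110 = 166.
Signed: MSB=1 → 166 − 256 = -90.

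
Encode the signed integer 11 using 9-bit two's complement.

11 is non-negative, so write it directly in 9 bits: 000001011.

000001011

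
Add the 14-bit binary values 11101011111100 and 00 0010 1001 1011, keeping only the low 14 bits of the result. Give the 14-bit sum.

  11101011111100
+ 00001010011011
= 11110110010111

11110110010111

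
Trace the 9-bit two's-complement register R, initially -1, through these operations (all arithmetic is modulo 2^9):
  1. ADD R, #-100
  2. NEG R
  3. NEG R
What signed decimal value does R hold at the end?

-101

Start: R = -1 = 111111111.
R = -1 + (-100) = -101 = 110011011
R = −(-101) = 101 = 001100101
R = −(101) = -101 = 110011011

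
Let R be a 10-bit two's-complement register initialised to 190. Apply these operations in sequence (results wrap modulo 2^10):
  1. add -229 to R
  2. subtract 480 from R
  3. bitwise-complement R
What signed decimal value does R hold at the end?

-506

Start: R = 190 = 0010111110.
R = 190 + (-229) = -39 = 1111011001
R = -39 − 480 = -519; wraps to 505 = 0111111001
R = NOT 0111111001 = 1000000110 = -506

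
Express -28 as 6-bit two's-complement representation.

100100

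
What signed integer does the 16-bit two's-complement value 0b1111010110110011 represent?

MSB is 1, so the value is negative.
Unsigned reading: 62899. Subtract 2^16 = 65536: 62899 − 65536 = -2637.

-2637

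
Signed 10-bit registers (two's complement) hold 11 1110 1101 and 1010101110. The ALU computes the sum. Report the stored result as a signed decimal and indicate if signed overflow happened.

-357; no overflow

11 1110 1101 → 1111101101 = -19 (signed)
1010101110 = -338 (signed)
  1111101101
+ 1010101110
= 1010011011  (discard carry-out 1)
Result 1010011011: MSB = 1 → 667 − 1024 = -357.
Both addends are negative and so is the stored result: no signed overflow.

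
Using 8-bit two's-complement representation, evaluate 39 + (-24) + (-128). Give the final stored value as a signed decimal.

39 + (-24) = 15 (00001111)
15 + (-128) = -113 (10001111)

-113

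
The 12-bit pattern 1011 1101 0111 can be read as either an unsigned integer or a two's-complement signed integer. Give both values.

Unsigned: 101111010111 = 3031.
Signed: MSB=1 → 3031 − 4096 = -1065.

unsigned = 3031, signed = -1065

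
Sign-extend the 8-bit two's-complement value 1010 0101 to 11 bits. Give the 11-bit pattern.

11110100101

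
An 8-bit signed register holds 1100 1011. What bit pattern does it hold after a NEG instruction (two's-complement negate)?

Invert: 00110100. Add 1: 00110101.

00110101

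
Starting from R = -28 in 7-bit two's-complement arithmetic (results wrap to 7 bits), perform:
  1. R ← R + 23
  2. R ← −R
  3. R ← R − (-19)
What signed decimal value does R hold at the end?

24

Start: R = -28 = 1100100.
R = -28 + 23 = -5 = 1111011
R = −(-5) = 5 = 0000101
R = 5 − (-19) = 24 = 0011000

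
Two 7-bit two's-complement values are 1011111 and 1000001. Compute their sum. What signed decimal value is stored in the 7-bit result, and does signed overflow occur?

1011111 = -33 (signed)
1000001 = -63 (signed)
  1011111
+ 1000001
= 0100000  (discard carry-out 1)
Result 0100000: MSB = 0 → value 32.
Both addends are negative but the stored result is non-negative: signed overflow. The true value -33 + (-63) = -96 lies outside [-64, 63].

32; overflow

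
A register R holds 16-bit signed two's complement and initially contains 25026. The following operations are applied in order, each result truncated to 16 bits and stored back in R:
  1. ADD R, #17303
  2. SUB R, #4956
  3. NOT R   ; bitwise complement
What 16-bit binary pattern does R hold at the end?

0110111000000010

Start: R = 25026 = 0110000111000010.
R = 25026 + 17303 = 42329; wraps to -23207 = 1010010101011001
R = -23207 − 4956 = -28163 = 1001000111111101
R = NOT 1001000111111101 = 0110111000000010 = 28162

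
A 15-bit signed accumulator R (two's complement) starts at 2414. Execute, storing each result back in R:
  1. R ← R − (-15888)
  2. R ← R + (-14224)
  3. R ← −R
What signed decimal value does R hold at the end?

Start: R = 2414 = 000100101101110.
R = 2414 − (-15888) = 18302; wraps to -14466 = 100011101111110
R = -14466 + (-14224) = -28690; wraps to 4078 = 000111111101110
R = −(4078) = -4078 = 111000000010010

-4078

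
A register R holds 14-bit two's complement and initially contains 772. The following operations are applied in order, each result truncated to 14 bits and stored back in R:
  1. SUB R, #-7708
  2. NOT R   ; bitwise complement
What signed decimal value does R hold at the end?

7903

Start: R = 772 = 00001100000100.
R = 772 − (-7708) = 8480; wraps to -7904 = 10000100100000
R = NOT 10000100100000 = 01111011011111 = 7903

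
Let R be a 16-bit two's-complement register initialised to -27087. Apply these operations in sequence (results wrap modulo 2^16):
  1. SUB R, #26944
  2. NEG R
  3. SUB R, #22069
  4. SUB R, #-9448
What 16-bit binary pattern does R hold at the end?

1010000111000010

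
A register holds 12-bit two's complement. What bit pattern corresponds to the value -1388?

101010010100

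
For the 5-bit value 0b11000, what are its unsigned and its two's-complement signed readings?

Unsigned: 11000 = 24.
Signed: MSB=1 → 24 − 32 = -8.

unsigned = 24, signed = -8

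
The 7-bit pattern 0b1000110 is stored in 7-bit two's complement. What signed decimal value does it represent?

-58

MSB is 1, so the value is negative.
Invert: 0111001. Add 1: 0111010 = 58. So the value is −58.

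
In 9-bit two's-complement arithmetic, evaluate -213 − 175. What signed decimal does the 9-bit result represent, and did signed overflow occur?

-213 → 100101011
175 → 010101111
Subtract via negate-and-add: invert 010101111 + 1 = 101010001 (i.e. -175).
  100101011
+ 101010001
= 001111100  (discard carry-out 1)
Result 001111100: MSB = 0 → value 124.
Both addends (after negating the subtrahend) are negative but the stored result is non-negative: signed overflow. The true value -213 − 175 = -388 lies outside [-256, 255].

124; overflow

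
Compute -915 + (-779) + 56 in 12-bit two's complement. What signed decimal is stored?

-1638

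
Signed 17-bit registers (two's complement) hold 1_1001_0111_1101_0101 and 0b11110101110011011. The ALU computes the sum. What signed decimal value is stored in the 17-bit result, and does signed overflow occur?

1_1001_0111_1101_0101 → 11001011111010101 = -26667 (signed)
0b11110101110011011 → 11110101110011011 = -5221 (signed)
  11001011111010101
+ 11110101110011011
= 11000001101110000  (discard carry-out 1)
Result 11000001101110000: MSB = 1 → 99184 − 131072 = -31888.
Both addends are negative and so is the stored result: no signed overflow.

-31888; no overflow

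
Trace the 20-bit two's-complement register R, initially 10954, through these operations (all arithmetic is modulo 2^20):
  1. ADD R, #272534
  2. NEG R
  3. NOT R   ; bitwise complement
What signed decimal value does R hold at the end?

283487

Start: R = 10954 = 00000010101011001010.
R = 10954 + 272534 = 283488 = 01000101001101100000
R = −(283488) = -283488 = 10111010110010100000
R = NOT 10111010110010100000 = 01000101001101011111 = 283487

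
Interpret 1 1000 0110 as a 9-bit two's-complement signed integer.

-122

MSB is 1, so the value is negative.
Unsigned reading: 390. Subtract 2^9 = 512: 390 − 512 = -122.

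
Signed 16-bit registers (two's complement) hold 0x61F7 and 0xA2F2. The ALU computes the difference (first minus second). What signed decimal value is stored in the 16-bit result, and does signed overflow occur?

0x61F7 = 0110000111110111 = 25079 (signed)
0xA2F2 = 1010001011110010 = -23822 (signed)
Subtract via negate-and-add: invert 1010001011110010 + 1 = 0101110100001110 (i.e. 23822).
  0110000111110111
+ 0101110100001110
= 1011111100000101
Result 1011111100000101: MSB = 1 → 48901 − 65536 = -16635.
Both addends (after negating the subtrahend) are non-negative but the stored result is negative: signed overflow. The true value 25079 − (-23822) = 48901 lies outside [-32768, 32767].

-16635; overflow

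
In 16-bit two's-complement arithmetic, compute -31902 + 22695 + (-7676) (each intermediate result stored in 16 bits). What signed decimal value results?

-16883

-31902 + 22695 = -9207 (1101110000001001)
-9207 + (-7676) = -16883 (1011111000001101)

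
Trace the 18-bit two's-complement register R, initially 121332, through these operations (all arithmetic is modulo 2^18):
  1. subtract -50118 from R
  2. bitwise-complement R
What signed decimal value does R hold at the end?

Start: R = 121332 = 011101100111110100.
R = 121332 − (-50118) = 171450; wraps to -90694 = 101001110110111010
R = NOT 101001110110111010 = 010110001001000101 = 90693

90693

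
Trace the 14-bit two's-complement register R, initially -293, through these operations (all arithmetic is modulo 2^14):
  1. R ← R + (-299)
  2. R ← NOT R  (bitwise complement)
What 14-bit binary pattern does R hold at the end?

00001001001111

Start: R = -293 = 11111011011011.
R = -293 + (-299) = -592 = 11110110110000
R = NOT 11110110110000 = 00001001001111 = 591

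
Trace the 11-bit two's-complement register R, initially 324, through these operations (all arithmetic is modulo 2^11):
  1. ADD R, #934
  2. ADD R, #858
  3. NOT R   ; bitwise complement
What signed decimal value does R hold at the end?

-69

Start: R = 324 = 00101000100.
R = 324 + 934 = 1258; wraps to -790 = 10011101010
R = -790 + 858 = 68 = 00001000100
R = NOT 00001000100 = 11110111011 = -69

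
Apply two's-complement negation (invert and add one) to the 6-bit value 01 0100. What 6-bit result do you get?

Invert: 101011. Add 1: 101100.
Check: 010100 = 20, 101100 = -20.

101100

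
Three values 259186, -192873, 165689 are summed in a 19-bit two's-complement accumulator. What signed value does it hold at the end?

259186 + (-192873) = 66313 (0010000001100001001)
66313 + 165689 = 232002 (0111000101001000010)

232002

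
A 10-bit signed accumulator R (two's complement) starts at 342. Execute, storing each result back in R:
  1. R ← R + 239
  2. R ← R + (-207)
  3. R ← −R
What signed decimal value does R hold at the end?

-374

Start: R = 342 = 0101010110.
R = 342 + 239 = 581; wraps to -443 = 1001000101
R = -443 + (-207) = -650; wraps to 374 = 0101110110
R = −(374) = -374 = 1010001010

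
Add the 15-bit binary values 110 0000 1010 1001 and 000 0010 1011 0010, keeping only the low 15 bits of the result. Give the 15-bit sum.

110001101011011

  110000010101001
+ 000001010110010
= 110001101011011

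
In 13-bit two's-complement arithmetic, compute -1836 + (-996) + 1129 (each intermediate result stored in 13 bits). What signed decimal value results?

-1836 + (-996) = -2832 (1010011110000)
-2832 + 1129 = -1703 (1100101011001)

-1703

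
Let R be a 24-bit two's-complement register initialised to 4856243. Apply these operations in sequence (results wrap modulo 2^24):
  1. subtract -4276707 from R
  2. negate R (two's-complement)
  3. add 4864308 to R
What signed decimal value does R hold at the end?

-4268642

Start: R = 4856243 = 010010100001100110110011.
R = 4856243 − (-4276707) = 9132950; wraps to -7644266 = 100010110101101110010110
R = −(-7644266) = 7644266 = 011101001010010001101010
R = 7644266 + 4864308 = 12508574; wraps to -4268642 = 101111101101110110011110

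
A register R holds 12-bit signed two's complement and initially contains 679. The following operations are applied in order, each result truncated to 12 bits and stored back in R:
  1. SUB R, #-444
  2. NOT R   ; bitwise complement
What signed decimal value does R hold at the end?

-1124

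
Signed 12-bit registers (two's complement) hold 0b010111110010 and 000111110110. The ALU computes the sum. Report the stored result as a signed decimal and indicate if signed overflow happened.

0b010111110010 → 010111110010 = 1522 (signed)
000111110110 = 502 (signed)
  010111110010
+ 000111110110
= 011111101000
Result 011111101000: MSB = 0 → value 2024.
Both addends are non-negative and so is the stored result: no signed overflow.

2024; no overflow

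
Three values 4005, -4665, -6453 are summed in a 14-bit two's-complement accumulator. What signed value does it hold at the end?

4005 + (-4665) = -660 (11110101101100)
-660 + (-6453) = -7113 (10010000110111)

-7113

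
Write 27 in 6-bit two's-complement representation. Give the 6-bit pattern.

011011

27 is non-negative, so write it directly in 6 bits: 011011.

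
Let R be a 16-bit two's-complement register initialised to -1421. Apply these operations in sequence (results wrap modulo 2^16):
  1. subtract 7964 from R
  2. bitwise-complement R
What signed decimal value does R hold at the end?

Start: R = -1421 = 1111101001110011.
R = -1421 − 7964 = -9385 = 1101101101010111
R = NOT 1101101101010111 = 0010010010101000 = 9384

9384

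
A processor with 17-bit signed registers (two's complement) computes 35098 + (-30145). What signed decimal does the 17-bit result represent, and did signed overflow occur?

4953; no overflow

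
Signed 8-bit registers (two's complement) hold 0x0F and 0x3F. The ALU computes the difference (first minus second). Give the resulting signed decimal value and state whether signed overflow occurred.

-48; no overflow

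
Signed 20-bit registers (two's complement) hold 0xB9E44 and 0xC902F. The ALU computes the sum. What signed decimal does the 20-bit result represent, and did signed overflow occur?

0xB9E44 = 10111001111001000100 = -287164 (signed)
0xC902F = 11001001000000101111 = -225233 (signed)
  10111001111001000100
+ 11001001000000101111
= 10000010111001110011  (discard carry-out 1)
Result 10000010111001110011: MSB = 1 → 536179 − 1048576 = -512397.
Both addends are negative and so is the stored result: no signed overflow.

-512397; no overflow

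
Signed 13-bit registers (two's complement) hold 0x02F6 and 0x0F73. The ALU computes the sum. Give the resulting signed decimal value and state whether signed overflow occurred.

-3479; overflow

0x02F6 = 0001011110110 = 758 (signed)
0x0F73 = 0111101110011 = 3955 (signed)
  0001011110110
+ 0111101110011
= 1001001101001
Result 1001001101001: MSB = 1 → 4713 − 8192 = -3479.
Both addends are non-negative but the stored result is negative: signed overflow. The true value 758 + 3955 = 4713 lies outside [-4096, 4095].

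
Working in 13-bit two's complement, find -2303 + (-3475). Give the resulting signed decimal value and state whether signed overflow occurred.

-2303 → 1011100000001
-3475 → 1001001101101
  1011100000001
+ 1001001101101
= 0100101101110  (discard carry-out 1)
Result 0100101101110: MSB = 0 → value 2414.
Both addends are negative but the stored result is non-negative: signed overflow. The true value -2303 + (-3475) = -5778 lies outside [-4096, 4095].

2414; overflow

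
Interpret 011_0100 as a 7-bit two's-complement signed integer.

MSB is 0, so the value is non-negative: 0110100 = 52.

52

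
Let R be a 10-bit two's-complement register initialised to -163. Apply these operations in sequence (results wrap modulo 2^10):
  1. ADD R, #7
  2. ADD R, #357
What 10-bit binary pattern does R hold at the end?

0011001001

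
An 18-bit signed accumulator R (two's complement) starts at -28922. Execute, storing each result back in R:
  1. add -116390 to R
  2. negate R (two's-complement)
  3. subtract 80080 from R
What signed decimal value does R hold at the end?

Start: R = -28922 = 111000111100000110.
R = -28922 + (-116390) = -145312; wraps to 116832 = 011100100001100000
R = −(116832) = -116832 = 100011011110100000
R = -116832 − 80080 = -196912; wraps to 65232 = 001111111011010000

65232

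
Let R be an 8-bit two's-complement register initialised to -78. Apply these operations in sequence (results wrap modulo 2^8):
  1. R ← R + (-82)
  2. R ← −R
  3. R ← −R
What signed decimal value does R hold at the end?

Start: R = -78 = 10110010.
R = -78 + (-82) = -160; wraps to 96 = 01100000
R = −(96) = -96 = 10100000
R = −(-96) = 96 = 01100000

96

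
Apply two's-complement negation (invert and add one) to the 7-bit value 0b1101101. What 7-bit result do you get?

Invert: 0010010. Add 1: 0010011.
Check: 1101101 = -19, 0010011 = 19.

0010011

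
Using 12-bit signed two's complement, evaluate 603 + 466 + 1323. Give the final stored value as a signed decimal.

-1704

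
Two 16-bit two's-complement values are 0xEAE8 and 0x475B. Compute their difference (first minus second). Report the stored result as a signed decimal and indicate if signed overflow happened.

-23667; no overflow

0xEAE8 = 1110101011101000 = -5400 (signed)
0x475B = 0100011101011011 = 18267 (signed)
Subtract via negate-and-add: invert 0100011101011011 + 1 = 1011100010100101 (i.e. -18267).
  1110101011101000
+ 1011100010100101
= 1010001110001101  (discard carry-out 1)
Result 1010001110001101: MSB = 1 → 41869 − 65536 = -23667.
Both addends (after negating the subtrahend) are negative and so is the stored result: no signed overflow.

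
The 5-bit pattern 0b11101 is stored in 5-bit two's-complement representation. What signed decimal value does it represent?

MSB is 1, so the value is negative.
Unsigned reading: 29. Subtract 2^5 = 32: 29 − 32 = -3.

-3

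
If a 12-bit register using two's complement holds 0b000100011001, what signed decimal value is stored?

281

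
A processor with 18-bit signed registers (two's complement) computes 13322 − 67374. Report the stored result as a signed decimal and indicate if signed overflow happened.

-54052; no overflow

13322 → 000011010000001010
67374 → 010000011100101110
Subtract via negate-and-add: invert 010000011100101110 + 1 = 101111100011010010 (i.e. -67374).
  000011010000001010
+ 101111100011010010
= 110010110011011100
Result 110010110011011100: MSB = 1 → 208092 − 262144 = -54052.
Addends (after negating the subtrahend) have opposite signs, so signed overflow cannot occur.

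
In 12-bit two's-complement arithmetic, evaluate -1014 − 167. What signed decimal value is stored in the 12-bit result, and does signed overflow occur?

-1181; no overflow

-1014 → 110000001010
167 → 000010100111
Subtract via negate-and-add: invert 000010100111 + 1 = 111101011001 (i.e. -167).
  110000001010
+ 111101011001
= 101101100011  (discard carry-out 1)
Result 101101100011: MSB = 1 → 2915 − 4096 = -1181.
Both addends (after negating the subtrahend) are negative and so is the stored result: no signed overflow.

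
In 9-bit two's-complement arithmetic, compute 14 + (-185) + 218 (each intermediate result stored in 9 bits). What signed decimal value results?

47

14 + (-185) = -171 (101010101)
-171 + 218 = 47 (000101111)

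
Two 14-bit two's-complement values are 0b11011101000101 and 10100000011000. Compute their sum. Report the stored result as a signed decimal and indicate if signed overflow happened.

0b11011101000101 → 11011101000101 = -2235 (signed)
10100000011000 = -6120 (signed)
  11011101000101
+ 10100000011000
= 01111101011101  (discard carry-out 1)
Result 01111101011101: MSB = 0 → value 8029.
Both addends are negative but the stored result is non-negative: signed overflow. The true value -2235 + (-6120) = -8355 lies outside [-8192, 8191].

8029; overflow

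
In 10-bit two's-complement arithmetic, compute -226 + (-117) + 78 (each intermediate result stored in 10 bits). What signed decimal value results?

-265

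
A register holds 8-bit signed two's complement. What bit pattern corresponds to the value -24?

|-24| = 24 = 00011000 in 8 bits.
Invert the bits: 11100111. Add 1: 11101000.

11101000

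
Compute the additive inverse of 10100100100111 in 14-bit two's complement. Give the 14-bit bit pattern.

Invert: 01011011011000. Add 1: 01011011011001.

01011011011001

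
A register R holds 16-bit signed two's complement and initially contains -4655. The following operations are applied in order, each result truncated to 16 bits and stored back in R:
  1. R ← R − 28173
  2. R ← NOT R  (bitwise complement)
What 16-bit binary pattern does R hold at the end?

1000000000111011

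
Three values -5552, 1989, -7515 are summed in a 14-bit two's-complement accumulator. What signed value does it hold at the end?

5306

-5552 + 1989 = -3563 (11001000010101)
-3563 + (-7515) = -11078 → wraps to 5306 (01010010111010)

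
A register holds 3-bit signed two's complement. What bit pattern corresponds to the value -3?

|-3| = 3 = 011 in 3 bits.
Invert the bits: 100. Add 1: 101.
Check: 101 reads as 5 − 8 = -3.

101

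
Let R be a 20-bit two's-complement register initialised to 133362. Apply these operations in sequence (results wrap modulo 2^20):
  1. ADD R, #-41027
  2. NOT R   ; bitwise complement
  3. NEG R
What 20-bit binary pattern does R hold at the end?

Start: R = 133362 = 00100000100011110010.
R = 133362 + (-41027) = 92335 = 00010110100010101111
R = NOT 00010110100010101111 = 11101001011101010000 = -92336
R = −(-92336) = 92336 = 00010110100010110000

00010110100010110000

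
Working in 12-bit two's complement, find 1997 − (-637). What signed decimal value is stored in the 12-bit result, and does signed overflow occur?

-1462; overflow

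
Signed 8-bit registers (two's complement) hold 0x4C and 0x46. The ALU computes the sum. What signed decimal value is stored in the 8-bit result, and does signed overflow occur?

-110; overflow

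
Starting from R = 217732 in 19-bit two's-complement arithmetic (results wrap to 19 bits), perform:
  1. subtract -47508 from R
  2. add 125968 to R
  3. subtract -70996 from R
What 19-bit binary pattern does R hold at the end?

1110000110101111100

Start: R = 217732 = 0110101001010000100.
R = 217732 − (-47508) = 265240; wraps to -259048 = 1000000110000011000
R = -259048 + 125968 = -133080 = 1011111100000101000
R = -133080 − (-70996) = -62084 = 1110000110101111100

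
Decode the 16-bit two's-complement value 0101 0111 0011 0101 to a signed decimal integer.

22325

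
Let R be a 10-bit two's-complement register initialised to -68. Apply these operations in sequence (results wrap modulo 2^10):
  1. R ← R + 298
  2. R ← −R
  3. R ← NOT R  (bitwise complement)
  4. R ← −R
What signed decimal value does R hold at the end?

Start: R = -68 = 1110111100.
R = -68 + 298 = 230 = 0011100110
R = −(230) = -230 = 1100011010
R = NOT 1100011010 = 0011100101 = 229
R = −(229) = -229 = 1100011011

-229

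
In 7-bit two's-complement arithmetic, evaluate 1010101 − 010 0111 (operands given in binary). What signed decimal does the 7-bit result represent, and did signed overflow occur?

1010101 = -43 (signed)
010 0111 → 0100111 = 39 (signed)
Subtract via negate-and-add: invert 0100111 + 1 = 1011001 (i.e. -39).
  1010101
+ 1011001
= 0101110  (discard carry-out 1)
Result 0101110: MSB = 0 → value 46.
Both addends (after negating the subtrahend) are negative but the stored result is non-negative: signed overflow. The true value -43 − 39 = -82 lies outside [-64, 63].

46; overflow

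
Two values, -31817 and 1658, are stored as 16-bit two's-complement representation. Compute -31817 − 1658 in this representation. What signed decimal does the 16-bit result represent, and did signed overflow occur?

-31817 → 1000001110110111
1658 → 0000011001111010
Subtract via negate-and-add: invert 0000011001111010 + 1 = 1111100110000110 (i.e. -1658).
  1000001110110111
+ 1111100110000110
= 0111110100111101  (discard carry-out 1)
Result 0111110100111101: MSB = 0 → value 32061.
Both addends (after negating the subtrahend) are negative but the stored result is non-negative: signed overflow. The true value -31817 − 1658 = -33475 lies outside [-32768, 32767].

32061; overflow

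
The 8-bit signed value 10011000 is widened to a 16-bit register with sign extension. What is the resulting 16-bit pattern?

MSB of 10011000 is 1; replicate it into the new high bits.
11111111|10011000 → 1111111110011000 (still -104).

1111111110011000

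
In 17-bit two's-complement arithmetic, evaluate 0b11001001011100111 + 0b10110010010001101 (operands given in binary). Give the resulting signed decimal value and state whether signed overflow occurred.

0b11001001011100111 → 11001001011100111 = -27929 (signed)
0b10110010010001101 → 10110010010001101 = -39795 (signed)
  11001001011100111
+ 10110010010001101
= 01111011101110100  (discard carry-out 1)
Result 01111011101110100: MSB = 0 → value 63348.
Both addends are negative but the stored result is non-negative: signed overflow. The true value -27929 + (-39795) = -67724 lies outside [-65536, 65535].

63348; overflow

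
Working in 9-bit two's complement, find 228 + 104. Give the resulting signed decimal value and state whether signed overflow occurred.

228 → 011100100
104 → 001101000
  011100100
+ 001101000
= 101001100
Result 101001100: MSB = 1 → 332 − 512 = -180.
Both addends are non-negative but the stored result is negative: signed overflow. The true value 228 + 104 = 332 lies outside [-256, 255].

-180; overflow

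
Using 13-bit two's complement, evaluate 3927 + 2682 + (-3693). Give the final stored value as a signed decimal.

3927 + 2682 = 6609 → wraps to -1583 (1100111010001)
-1583 + (-3693) = -5276 → wraps to 2916 (0101101100100)

2916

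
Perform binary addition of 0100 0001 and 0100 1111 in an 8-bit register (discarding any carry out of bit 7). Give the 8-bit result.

  01000001
+ 01001111
= 10010000

10010000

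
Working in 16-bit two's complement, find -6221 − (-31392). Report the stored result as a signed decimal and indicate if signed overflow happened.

25171; no overflow

-6221 → 1110011110110011
-31392 → 1000010101100000
Subtract via negate-and-add: invert 1000010101100000 + 1 = 0111101010100000 (i.e. 31392).
  1110011110110011
+ 0111101010100000
= 0110001001010011  (discard carry-out 1)
Result 0110001001010011: MSB = 0 → value 25171.
Addends (after negating the subtrahend) have opposite signs, so signed overflow cannot occur.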